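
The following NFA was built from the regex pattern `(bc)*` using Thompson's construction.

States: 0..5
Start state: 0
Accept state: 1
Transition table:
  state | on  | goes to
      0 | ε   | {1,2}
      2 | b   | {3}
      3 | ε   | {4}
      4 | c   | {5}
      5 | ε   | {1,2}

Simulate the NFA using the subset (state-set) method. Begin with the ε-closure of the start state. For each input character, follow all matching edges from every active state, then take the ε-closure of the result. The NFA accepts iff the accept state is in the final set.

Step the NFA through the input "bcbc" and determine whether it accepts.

initial (ε-close {0}): {0,1,2}
'b' @ 1: {3,4}
'c' @ 2: {1,2,5}  [accepting]
'b' @ 3: {3,4}
'c' @ 4: {1,2,5}  [accepting]
after full input: {1,2,5}  (accept=1 in)

Answer: ACCEPT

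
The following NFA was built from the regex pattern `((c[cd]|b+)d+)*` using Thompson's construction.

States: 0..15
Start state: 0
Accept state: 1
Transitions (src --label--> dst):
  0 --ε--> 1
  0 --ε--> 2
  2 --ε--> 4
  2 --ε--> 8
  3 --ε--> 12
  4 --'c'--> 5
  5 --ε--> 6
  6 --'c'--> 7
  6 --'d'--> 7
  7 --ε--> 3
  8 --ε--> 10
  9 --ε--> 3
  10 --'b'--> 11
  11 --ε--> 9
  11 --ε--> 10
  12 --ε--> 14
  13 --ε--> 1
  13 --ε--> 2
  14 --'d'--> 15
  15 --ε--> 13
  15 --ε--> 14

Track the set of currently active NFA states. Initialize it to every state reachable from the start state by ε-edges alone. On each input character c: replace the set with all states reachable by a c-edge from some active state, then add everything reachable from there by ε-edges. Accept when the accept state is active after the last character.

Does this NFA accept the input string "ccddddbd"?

S₀ = ε-closure({0}) = {0,1,2,4,8,10}
'c' @ 1: {5,6}
'c' @ 2: {3,7,12,14}
'd' @ 3: {1,2,4,8,10,13,14,15}  [accepting]
'd' @ 4: {1,2,4,8,10,13,14,15}  [accepting]
'd' @ 5: {1,2,4,8,10,13,14,15}  [accepting]
'd' @ 6: {1,2,4,8,10,13,14,15}  [accepting]
'b' @ 7: {3,9,10,11,12,14}
'd' @ 8: {1,2,4,8,10,13,14,15}  [accepting]
final: {1,2,4,8,10,13,14,15}; accept 1 in set

Answer: ACCEPT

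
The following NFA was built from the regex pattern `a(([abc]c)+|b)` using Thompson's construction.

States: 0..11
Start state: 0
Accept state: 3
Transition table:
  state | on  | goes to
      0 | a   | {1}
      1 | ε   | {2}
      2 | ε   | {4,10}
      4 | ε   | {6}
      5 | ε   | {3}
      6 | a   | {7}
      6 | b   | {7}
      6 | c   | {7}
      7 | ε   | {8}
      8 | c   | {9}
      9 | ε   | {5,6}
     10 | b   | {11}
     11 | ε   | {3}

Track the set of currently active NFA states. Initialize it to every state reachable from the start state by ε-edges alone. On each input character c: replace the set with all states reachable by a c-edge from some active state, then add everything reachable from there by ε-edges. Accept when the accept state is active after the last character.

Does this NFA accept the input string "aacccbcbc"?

start: ε-closure({0}) = {0}
'a' @ 1: {1,2,4,6,10}
'a' @ 2: {7,8}
'c' @ 3: {3,5,6,9}  (accept∈set)
'c' @ 4: {7,8}
'c' @ 5: {3,5,6,9}  (accept∈set)
'b' @ 6: {7,8}
'c' @ 7: {3,5,6,9}  (accept∈set)
'b' @ 8: {7,8}
'c' @ 9: {3,5,6,9}  (accept∈set)
end set {3,5,6,9} — state 3 in

Answer: ACCEPT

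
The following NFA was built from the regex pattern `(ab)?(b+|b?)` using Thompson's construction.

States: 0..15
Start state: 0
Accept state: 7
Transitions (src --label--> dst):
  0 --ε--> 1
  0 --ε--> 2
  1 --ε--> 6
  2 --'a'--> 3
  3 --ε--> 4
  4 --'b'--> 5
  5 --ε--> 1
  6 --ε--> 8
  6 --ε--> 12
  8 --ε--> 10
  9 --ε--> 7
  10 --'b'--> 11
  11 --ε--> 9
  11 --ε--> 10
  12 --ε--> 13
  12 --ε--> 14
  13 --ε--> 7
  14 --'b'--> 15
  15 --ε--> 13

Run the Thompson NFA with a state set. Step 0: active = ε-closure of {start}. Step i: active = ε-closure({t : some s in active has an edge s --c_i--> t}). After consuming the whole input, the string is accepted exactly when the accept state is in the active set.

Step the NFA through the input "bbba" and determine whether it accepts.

Answer: REJECT

Steps:
S₀ = ε-closure({0}) = {0,1,2,6,7,8,10,12,13,14}
'b' @ 1: {7,9,10,11,13,15}  ✓accept
'b' @ 2: {7,9,10,11}  ✓accept
'b' @ 3: {7,9,10,11}  ✓accept
'a' @ 4: {}  — state set empty
end set {} — state 7 not in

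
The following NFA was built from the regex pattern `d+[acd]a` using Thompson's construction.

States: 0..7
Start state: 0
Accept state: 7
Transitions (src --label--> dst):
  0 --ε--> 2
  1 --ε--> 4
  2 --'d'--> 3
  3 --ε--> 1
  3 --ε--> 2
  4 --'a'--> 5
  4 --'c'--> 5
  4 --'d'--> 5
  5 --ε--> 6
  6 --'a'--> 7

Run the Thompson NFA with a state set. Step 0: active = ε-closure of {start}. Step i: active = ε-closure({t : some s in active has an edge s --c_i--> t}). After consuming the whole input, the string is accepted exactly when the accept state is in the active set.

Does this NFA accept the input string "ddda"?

initial (ε-close {0}): {0,2}
'd' @ 1: {1,2,3,4}
'd' @ 2: {1,2,3,4,5,6}
'd' @ 3: {1,2,3,4,5,6}
'a' @ 4: {5,6,7}  ✓accept
end set {5,6,7} — state 7 in

Answer: ACCEPT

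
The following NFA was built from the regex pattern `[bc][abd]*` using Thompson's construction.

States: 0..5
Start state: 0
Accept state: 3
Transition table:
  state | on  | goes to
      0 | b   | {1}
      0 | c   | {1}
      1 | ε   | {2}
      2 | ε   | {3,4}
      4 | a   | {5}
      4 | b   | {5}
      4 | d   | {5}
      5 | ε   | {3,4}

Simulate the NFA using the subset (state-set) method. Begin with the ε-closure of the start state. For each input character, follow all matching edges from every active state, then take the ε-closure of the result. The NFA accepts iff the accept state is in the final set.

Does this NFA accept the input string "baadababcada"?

start: ε-closure({0}) = {0}
'b' @ 1: {1,2,3,4}  (accept∈set)
'a' @ 2: {3,4,5}  (accept∈set)
'a' @ 3: {3,4,5}  (accept∈set)
'd' @ 4: {3,4,5}  (accept∈set)
'a' @ 5: {3,4,5}  (accept∈set)
'b' @ 6: {3,4,5}  (accept∈set)
'a' @ 7: {3,4,5}  (accept∈set)
'b' @ 8: {3,4,5}  (accept∈set)
'c' @ 9: {}  — no active states
rest 'ada' ignored (set empty)
after full input: {}  (accept=3 not in)

Answer: REJECT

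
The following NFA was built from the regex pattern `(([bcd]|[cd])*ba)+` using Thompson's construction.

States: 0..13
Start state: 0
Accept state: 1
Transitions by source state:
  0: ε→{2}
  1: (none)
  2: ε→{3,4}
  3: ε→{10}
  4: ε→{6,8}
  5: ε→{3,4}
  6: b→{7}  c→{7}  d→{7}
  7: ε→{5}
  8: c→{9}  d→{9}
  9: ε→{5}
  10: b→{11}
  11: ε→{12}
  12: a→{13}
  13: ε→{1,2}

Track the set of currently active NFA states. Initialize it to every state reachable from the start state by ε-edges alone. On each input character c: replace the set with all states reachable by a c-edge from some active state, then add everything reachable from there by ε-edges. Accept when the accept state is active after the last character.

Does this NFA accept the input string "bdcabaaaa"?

S₀ = ε-closure({0}) = {0,2,3,4,6,8,10}
'b' @ 1: {3,4,5,6,7,8,10,11,12}
'd' @ 2: {3,4,5,6,7,8,9,10}
'c' @ 3: {3,4,5,6,7,8,9,10}
'a' @ 4: {}  — dead — no transitions
rest 'baaaa' ignored (set empty)
end set {} — state 1 not in

Answer: REJECT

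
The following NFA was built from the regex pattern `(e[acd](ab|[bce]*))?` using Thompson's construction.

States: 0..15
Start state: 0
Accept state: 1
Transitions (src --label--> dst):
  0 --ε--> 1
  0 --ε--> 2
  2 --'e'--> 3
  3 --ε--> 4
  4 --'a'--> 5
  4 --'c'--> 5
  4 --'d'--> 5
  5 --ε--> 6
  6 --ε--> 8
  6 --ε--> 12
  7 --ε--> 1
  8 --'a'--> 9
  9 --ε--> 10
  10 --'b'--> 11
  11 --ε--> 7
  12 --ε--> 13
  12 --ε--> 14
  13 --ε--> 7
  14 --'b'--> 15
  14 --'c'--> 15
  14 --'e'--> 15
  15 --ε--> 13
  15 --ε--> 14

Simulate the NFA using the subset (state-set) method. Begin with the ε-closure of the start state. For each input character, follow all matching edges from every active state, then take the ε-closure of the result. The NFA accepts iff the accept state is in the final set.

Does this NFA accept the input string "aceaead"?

Answer: REJECT

Steps:
initial (ε-close {0}): {0,1,2}
'a' @ 1: {}  — state set empty
rest 'ceaead' ignored (set empty)
final: {}; accept 1 not in set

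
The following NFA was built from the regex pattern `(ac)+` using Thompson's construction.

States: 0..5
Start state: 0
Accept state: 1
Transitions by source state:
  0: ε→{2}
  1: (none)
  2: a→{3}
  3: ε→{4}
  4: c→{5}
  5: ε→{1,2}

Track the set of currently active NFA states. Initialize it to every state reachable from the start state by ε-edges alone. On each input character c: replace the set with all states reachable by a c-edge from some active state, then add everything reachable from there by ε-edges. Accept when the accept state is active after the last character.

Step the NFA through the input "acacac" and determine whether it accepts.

start: ε-closure({0}) = {0,2}
'a' @ 1: {3,4}
'c' @ 2: {1,2,5}  (accept∈set)
'a' @ 3: {3,4}
'c' @ 4: {1,2,5}  (accept∈set)
'a' @ 5: {3,4}
'c' @ 6: {1,2,5}  (accept∈set)
final: {1,2,5}; accept 1 in set

Answer: ACCEPT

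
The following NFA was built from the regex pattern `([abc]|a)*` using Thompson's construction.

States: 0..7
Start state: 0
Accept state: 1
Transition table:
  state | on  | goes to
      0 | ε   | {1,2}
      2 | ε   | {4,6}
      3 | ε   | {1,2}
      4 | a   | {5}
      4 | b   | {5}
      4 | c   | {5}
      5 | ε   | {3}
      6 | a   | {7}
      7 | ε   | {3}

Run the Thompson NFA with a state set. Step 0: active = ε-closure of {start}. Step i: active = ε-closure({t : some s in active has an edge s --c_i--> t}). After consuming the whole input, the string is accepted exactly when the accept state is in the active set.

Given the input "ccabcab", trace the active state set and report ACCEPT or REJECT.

Answer: ACCEPT

Trace:
initial (ε-close {0}): {0,1,2,4,6}
'c' @ 1: {1,2,3,4,5,6}  [accepting]
'c' @ 2: {1,2,3,4,5,6}  [accepting]
'a' @ 3: {1,2,3,4,5,6,7}  [accepting]
'b' @ 4: {1,2,3,4,5,6}  [accepting]
'c' @ 5: {1,2,3,4,5,6}  [accepting]
'a' @ 6: {1,2,3,4,5,6,7}  [accepting]
'b' @ 7: {1,2,3,4,5,6}  [accepting]
after full input: {1,2,3,4,5,6}  (accept=1 in)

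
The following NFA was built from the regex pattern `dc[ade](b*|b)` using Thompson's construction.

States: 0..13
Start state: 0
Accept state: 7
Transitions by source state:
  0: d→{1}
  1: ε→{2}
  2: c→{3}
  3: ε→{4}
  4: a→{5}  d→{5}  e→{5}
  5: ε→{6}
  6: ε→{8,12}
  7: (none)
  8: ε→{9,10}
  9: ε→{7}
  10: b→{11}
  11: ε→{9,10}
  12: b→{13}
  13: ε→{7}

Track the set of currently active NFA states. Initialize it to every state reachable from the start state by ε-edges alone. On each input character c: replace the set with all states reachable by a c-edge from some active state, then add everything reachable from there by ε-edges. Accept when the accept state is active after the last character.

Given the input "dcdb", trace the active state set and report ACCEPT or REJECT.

start: ε-closure({0}) = {0}
'd' @ 1: {1,2}
'c' @ 2: {3,4}
'd' @ 3: {5,6,7,8,9,10,12}  [accepting]
'b' @ 4: {7,9,10,11,13}  [accepting]
end set {7,9,10,11,13} — state 7 in

Answer: ACCEPT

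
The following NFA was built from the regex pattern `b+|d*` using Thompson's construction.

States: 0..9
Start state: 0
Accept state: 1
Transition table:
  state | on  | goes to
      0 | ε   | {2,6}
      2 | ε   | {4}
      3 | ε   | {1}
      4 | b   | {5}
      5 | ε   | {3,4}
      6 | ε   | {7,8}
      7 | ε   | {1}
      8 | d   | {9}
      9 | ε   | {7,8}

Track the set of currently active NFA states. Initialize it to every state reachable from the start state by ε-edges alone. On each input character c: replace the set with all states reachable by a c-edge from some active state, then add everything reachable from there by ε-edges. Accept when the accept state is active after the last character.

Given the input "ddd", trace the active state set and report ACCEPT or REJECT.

Answer: ACCEPT

Steps:
start: ε-closure({0}) = {0,1,2,4,6,7,8}
'd' @ 1: {1,7,8,9}  (accept∈set)
'd' @ 2: {1,7,8,9}  (accept∈set)
'd' @ 3: {1,7,8,9}  (accept∈set)
end set {1,7,8,9} — state 1 in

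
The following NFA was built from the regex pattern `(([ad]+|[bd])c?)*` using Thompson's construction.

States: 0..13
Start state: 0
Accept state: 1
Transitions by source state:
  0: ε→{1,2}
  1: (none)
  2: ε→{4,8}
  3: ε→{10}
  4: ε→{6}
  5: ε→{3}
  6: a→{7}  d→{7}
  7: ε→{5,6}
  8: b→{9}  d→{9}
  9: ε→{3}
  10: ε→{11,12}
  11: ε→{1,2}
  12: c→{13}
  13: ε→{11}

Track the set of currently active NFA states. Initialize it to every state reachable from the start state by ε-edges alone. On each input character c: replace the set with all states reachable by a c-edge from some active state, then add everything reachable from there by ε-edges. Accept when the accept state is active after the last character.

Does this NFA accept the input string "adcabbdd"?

Answer: ACCEPT

Steps:
start: ε-closure({0}) = {0,1,2,4,6,8}
'a' @ 1: {1,2,3,4,5,6,7,8,10,11,12}  ✓accept
'd' @ 2: {1,2,3,4,5,6,7,8,9,10,11,12}  ✓accept
'c' @ 3: {1,2,4,6,8,11,13}  ✓accept
'a' @ 4: {1,2,3,4,5,6,7,8,10,11,12}  ✓accept
'b' @ 5: {1,2,3,4,6,8,9,10,11,12}  ✓accept
'b' @ 6: {1,2,3,4,6,8,9,10,11,12}  ✓accept
'd' @ 7: {1,2,3,4,5,6,7,8,9,10,11,12}  ✓accept
'd' @ 8: {1,2,3,4,5,6,7,8,9,10,11,12}  ✓accept
after full input: {1,2,3,4,5,6,7,8,9,10,11,12}  (accept=1 in)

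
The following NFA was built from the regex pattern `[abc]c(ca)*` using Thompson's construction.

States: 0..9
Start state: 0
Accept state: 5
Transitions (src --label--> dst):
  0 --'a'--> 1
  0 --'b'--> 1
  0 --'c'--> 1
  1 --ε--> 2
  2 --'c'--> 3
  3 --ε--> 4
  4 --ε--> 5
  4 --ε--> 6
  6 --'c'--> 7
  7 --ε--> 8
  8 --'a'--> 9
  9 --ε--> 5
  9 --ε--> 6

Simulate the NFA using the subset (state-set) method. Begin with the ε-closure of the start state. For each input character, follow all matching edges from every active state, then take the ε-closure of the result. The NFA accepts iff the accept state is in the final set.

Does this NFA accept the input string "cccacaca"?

start: ε-closure({0}) = {0}
'c' @ 1: {1,2}
'c' @ 2: {3,4,5,6}  [accepting]
'c' @ 3: {7,8}
'a' @ 4: {5,6,9}  [accepting]
'c' @ 5: {7,8}
'a' @ 6: {5,6,9}  [accepting]
'c' @ 7: {7,8}
'a' @ 8: {5,6,9}  [accepting]
after full input: {5,6,9}  (accept=5 in)

Answer: ACCEPT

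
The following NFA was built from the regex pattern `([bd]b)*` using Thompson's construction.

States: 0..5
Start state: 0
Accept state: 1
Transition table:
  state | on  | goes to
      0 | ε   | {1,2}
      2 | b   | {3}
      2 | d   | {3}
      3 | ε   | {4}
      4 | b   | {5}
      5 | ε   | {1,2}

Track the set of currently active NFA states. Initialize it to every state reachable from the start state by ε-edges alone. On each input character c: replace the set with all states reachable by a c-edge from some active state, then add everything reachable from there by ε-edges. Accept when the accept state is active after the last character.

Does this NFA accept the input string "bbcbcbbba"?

S₀ = ε-closure({0}) = {0,1,2}
'b' @ 1: {3,4}
'b' @ 2: {1,2,5}  [accepting]
'c' @ 3: {}  — dead — no transitions
rest 'bcbbba' ignored (set empty)
after full input: {}  (accept=1 not in)

Answer: REJECT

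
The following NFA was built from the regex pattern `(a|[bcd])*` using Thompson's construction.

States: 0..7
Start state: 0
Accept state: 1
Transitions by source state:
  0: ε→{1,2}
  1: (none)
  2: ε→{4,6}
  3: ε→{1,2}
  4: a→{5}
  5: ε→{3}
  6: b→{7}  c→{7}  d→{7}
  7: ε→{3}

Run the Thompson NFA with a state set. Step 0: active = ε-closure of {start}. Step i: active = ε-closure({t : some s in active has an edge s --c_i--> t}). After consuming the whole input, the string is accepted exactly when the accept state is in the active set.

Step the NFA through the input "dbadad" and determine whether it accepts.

initial (ε-close {0}): {0,1,2,4,6}
'd' @ 1: {1,2,3,4,6,7}  (accept∈set)
'b' @ 2: {1,2,3,4,6,7}  (accept∈set)
'a' @ 3: {1,2,3,4,5,6}  (accept∈set)
'd' @ 4: {1,2,3,4,6,7}  (accept∈set)
'a' @ 5: {1,2,3,4,5,6}  (accept∈set)
'd' @ 6: {1,2,3,4,6,7}  (accept∈set)
final: {1,2,3,4,6,7}; accept 1 in set

Answer: ACCEPT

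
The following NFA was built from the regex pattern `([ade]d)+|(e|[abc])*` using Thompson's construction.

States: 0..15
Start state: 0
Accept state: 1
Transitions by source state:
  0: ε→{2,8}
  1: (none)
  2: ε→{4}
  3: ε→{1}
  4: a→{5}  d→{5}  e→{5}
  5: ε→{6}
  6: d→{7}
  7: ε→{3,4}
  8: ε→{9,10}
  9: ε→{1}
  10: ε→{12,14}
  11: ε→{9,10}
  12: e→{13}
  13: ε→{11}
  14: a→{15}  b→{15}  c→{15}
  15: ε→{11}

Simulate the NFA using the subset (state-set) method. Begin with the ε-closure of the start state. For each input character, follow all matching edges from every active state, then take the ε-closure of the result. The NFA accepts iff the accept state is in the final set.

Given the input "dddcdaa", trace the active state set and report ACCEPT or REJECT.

Answer: REJECT

Trace:
S₀ = ε-closure({0}) = {0,1,2,4,8,9,10,12,14}
'd' @ 1: {5,6}
'd' @ 2: {1,3,4,7}  (accept∈set)
'd' @ 3: {5,6}
'c' @ 4: {}  — state set empty
rest 'daa' ignored (set empty)
after full input: {}  (accept=1 not in)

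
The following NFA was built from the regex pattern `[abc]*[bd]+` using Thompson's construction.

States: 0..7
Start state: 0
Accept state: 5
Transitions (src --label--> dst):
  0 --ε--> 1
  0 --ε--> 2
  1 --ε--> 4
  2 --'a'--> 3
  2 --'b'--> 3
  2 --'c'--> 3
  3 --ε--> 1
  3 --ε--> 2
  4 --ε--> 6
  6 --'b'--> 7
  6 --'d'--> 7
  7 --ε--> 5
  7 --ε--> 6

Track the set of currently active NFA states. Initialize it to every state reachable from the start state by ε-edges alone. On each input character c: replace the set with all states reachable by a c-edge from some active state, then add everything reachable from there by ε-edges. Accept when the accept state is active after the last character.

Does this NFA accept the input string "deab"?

initial (ε-close {0}): {0,1,2,4,6}
'd' @ 1: {5,6,7}  ✓accept
'e' @ 2: {}  — state set empty
rest 'ab' ignored (set empty)
final: {}; accept 5 not in set

Answer: REJECT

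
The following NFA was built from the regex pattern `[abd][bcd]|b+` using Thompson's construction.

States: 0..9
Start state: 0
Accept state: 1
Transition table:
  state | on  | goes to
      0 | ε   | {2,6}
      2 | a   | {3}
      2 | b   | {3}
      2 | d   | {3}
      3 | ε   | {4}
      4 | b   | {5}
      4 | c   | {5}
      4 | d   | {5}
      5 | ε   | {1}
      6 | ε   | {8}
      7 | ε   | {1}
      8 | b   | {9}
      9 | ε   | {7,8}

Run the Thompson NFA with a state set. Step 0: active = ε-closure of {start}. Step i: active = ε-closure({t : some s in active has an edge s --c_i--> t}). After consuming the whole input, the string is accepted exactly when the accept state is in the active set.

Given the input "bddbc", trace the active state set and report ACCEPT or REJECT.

initial (ε-close {0}): {0,2,6,8}
'b' @ 1: {1,3,4,7,8,9}  ✓accept
'd' @ 2: {1,5}  ✓accept
'd' @ 3: {}  — state set empty
rest 'bc' ignored (set empty)
final: {}; accept 1 not in set

Answer: REJECT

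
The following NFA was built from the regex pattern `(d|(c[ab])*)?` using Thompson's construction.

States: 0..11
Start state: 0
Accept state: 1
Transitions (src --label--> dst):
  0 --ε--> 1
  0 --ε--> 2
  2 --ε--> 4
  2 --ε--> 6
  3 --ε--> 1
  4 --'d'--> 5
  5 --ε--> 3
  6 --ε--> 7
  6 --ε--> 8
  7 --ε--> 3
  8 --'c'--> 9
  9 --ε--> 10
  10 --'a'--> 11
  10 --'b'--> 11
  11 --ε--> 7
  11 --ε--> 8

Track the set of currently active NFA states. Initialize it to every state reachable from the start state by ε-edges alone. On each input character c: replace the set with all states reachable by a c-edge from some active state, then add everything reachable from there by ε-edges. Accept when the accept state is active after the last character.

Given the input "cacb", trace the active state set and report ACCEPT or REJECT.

initial (ε-close {0}): {0,1,2,3,4,6,7,8}
'c' @ 1: {9,10}
'a' @ 2: {1,3,7,8,11}  (accept∈set)
'c' @ 3: {9,10}
'b' @ 4: {1,3,7,8,11}  (accept∈set)
after full input: {1,3,7,8,11}  (accept=1 in)

Answer: ACCEPT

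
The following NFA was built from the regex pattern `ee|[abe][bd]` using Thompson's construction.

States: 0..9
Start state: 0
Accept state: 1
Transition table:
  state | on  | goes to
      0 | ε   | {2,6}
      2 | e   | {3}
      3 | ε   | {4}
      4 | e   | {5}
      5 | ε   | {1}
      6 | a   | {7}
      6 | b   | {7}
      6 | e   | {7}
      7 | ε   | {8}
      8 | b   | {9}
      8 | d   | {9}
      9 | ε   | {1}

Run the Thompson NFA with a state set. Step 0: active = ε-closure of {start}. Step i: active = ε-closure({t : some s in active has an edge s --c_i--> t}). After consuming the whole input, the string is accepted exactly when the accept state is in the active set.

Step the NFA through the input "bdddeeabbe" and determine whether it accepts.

start: ε-closure({0}) = {0,2,6}
'b' @ 1: {7,8}
'd' @ 2: {1,9}  (accept∈set)
'd' @ 3: {}  — state set empty
rest 'deeabbe' ignored (set empty)
final: {}; accept 1 not in set

Answer: REJECT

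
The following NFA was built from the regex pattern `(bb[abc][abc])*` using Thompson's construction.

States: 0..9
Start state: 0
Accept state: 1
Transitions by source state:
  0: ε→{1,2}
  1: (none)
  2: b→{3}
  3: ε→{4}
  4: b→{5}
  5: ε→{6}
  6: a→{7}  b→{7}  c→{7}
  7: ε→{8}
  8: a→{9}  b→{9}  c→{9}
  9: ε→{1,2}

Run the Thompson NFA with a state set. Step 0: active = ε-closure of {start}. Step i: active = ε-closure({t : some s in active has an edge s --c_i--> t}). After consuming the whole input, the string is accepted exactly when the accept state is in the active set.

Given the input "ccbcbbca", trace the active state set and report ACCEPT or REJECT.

S₀ = ε-closure({0}) = {0,1,2}
'c' @ 1: {}  — no active states
rest 'cbcbbca' ignored (set empty)
final: {}; accept 1 not in set

Answer: REJECT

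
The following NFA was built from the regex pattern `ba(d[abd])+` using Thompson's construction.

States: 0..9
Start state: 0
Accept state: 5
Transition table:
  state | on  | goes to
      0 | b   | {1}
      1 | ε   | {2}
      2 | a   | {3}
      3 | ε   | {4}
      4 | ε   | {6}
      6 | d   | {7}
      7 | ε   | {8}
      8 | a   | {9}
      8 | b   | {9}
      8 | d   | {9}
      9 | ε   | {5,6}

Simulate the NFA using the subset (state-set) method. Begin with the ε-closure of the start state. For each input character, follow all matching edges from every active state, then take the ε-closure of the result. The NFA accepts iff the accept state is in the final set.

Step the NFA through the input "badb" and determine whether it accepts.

Answer: ACCEPT

Steps:
S₀ = ε-closure({0}) = {0}
'b' @ 1: {1,2}
'a' @ 2: {3,4,6}
'd' @ 3: {7,8}
'b' @ 4: {5,6,9}  (accept∈set)
after full input: {5,6,9}  (accept=5 in)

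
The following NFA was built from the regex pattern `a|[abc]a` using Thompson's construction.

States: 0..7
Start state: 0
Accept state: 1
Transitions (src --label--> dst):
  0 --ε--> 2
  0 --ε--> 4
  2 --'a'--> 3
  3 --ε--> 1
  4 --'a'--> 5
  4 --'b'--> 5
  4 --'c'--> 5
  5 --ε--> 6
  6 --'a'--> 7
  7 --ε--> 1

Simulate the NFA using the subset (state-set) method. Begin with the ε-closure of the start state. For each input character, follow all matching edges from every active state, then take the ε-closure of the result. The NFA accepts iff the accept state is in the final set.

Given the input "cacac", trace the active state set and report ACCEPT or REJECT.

Answer: REJECT

Trace:
start: ε-closure({0}) = {0,2,4}
'c' @ 1: {5,6}
'a' @ 2: {1,7}  ✓accept
'c' @ 3: {}  — no active states
rest 'ac' ignored (set empty)
final: {}; accept 1 not in set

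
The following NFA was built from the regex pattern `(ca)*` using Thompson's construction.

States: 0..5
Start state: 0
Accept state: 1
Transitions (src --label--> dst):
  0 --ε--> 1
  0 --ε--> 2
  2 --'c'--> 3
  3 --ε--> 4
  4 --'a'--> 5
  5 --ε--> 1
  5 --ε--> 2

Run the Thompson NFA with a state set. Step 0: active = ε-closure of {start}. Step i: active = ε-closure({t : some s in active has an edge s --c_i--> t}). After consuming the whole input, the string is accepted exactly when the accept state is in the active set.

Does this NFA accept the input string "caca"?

S₀ = ε-closure({0}) = {0,1,2}
'c' @ 1: {3,4}
'a' @ 2: {1,2,5}  ✓accept
'c' @ 3: {3,4}
'a' @ 4: {1,2,5}  ✓accept
after full input: {1,2,5}  (accept=1 in)

Answer: ACCEPT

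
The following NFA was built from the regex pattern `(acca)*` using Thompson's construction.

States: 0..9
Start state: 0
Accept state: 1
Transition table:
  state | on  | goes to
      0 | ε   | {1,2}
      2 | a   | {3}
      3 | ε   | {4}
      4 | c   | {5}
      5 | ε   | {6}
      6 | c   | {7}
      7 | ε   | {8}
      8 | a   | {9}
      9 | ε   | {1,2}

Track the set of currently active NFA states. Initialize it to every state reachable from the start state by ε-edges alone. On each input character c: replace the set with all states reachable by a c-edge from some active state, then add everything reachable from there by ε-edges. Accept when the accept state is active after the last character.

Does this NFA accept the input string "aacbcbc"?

Answer: REJECT

Steps:
start: ε-closure({0}) = {0,1,2}
'a' @ 1: {3,4}
'a' @ 2: {}  — state set empty
rest 'cbcbc' ignored (set empty)
end set {} — state 1 not in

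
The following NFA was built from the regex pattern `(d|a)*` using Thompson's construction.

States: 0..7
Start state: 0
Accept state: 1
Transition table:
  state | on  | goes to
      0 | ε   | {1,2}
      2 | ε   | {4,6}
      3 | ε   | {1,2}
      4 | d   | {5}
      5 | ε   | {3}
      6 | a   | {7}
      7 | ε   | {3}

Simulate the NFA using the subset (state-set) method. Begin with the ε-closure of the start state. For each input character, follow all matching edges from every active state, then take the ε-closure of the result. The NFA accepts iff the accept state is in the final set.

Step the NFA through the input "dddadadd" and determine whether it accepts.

S₀ = ε-closure({0}) = {0,1,2,4,6}
'd' @ 1: {1,2,3,4,5,6}  ✓accept
'd' @ 2: {1,2,3,4,5,6}  ✓accept
'd' @ 3: {1,2,3,4,5,6}  ✓accept
'a' @ 4: {1,2,3,4,6,7}  ✓accept
'd' @ 5: {1,2,3,4,5,6}  ✓accept
'a' @ 6: {1,2,3,4,6,7}  ✓accept
'd' @ 7: {1,2,3,4,5,6}  ✓accept
'd' @ 8: {1,2,3,4,5,6}  ✓accept
end set {1,2,3,4,5,6} — state 1 in

Answer: ACCEPT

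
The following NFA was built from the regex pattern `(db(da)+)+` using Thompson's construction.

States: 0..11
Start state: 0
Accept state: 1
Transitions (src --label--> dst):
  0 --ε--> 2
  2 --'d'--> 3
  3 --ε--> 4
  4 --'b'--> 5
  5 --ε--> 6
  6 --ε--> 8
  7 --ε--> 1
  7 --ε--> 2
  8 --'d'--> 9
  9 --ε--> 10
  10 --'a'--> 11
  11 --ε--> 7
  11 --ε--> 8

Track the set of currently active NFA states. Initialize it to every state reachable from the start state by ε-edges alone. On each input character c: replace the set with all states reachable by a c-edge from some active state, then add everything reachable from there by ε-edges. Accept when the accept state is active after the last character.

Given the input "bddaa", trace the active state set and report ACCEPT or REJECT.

initial (ε-close {0}): {0,2}
'b' @ 1: {}  — no active states
rest 'ddaa' ignored (set empty)
final: {}; accept 1 not in set

Answer: REJECT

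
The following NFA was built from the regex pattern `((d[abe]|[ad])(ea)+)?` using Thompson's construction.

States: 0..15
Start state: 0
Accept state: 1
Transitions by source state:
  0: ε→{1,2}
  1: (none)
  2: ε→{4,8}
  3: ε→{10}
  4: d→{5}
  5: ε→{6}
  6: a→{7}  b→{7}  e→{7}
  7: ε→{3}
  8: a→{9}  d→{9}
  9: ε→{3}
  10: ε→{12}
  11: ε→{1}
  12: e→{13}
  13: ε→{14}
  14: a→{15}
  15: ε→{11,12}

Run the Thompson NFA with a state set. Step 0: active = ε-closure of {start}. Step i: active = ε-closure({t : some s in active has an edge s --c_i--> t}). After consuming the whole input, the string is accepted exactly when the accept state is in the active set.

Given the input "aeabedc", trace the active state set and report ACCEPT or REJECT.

S₀ = ε-closure({0}) = {0,1,2,4,8}
'a' @ 1: {3,9,10,12}
'e' @ 2: {13,14}
'a' @ 3: {1,11,12,15}  [accepting]
'b' @ 4: {}  — no active states
rest 'edc' ignored (set empty)
final: {}; accept 1 not in set

Answer: REJECT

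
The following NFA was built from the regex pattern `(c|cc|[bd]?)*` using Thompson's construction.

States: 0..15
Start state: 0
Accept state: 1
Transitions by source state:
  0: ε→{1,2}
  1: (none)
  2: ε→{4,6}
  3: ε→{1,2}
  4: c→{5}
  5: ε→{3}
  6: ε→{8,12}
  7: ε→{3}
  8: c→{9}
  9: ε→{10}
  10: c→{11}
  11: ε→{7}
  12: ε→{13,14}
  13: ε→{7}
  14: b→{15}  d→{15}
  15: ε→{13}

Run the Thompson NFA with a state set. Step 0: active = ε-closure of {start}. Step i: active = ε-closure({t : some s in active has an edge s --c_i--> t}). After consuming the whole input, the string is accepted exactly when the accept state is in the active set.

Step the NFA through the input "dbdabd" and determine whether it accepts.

Answer: REJECT

Trace:
start: ε-closure({0}) = {0,1,2,3,4,6,7,8,12,13,14}
'd' @ 1: {1,2,3,4,6,7,8,12,13,14,15}  [accepting]
'b' @ 2: {1,2,3,4,6,7,8,12,13,14,15}  [accepting]
'd' @ 3: {1,2,3,4,6,7,8,12,13,14,15}  [accepting]
'a' @ 4: {}  — state set empty
rest 'bd' ignored (set empty)
after full input: {}  (accept=1 not in)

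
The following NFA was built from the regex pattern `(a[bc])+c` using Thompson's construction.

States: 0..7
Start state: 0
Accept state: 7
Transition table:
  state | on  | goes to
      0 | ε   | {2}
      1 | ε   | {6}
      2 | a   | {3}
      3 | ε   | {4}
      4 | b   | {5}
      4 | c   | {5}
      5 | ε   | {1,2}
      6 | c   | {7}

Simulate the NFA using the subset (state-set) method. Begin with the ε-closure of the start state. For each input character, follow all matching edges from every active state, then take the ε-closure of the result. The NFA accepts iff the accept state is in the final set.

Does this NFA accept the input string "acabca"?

start: ε-closure({0}) = {0,2}
'a' @ 1: {3,4}
'c' @ 2: {1,2,5,6}
'a' @ 3: {3,4}
'b' @ 4: {1,2,5,6}
'c' @ 5: {7}  (accept∈set)
'a' @ 6: {}  — no active states
after full input: {}  (accept=7 not in)

Answer: REJECT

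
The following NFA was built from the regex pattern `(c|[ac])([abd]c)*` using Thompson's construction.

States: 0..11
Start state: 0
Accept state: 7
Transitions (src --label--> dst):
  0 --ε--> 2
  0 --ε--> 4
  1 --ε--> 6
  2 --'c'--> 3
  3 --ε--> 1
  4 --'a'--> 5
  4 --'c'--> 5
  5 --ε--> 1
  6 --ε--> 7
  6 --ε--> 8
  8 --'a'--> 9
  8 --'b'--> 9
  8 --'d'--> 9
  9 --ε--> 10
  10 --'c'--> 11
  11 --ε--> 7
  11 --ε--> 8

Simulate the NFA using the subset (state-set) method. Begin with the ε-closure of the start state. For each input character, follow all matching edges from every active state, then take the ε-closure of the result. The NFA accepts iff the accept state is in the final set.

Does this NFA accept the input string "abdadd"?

Answer: REJECT

Trace:
start: ε-closure({0}) = {0,2,4}
'a' @ 1: {1,5,6,7,8}  [accepting]
'b' @ 2: {9,10}
'd' @ 3: {}  — no active states
rest 'add' ignored (set empty)
final: {}; accept 7 not in set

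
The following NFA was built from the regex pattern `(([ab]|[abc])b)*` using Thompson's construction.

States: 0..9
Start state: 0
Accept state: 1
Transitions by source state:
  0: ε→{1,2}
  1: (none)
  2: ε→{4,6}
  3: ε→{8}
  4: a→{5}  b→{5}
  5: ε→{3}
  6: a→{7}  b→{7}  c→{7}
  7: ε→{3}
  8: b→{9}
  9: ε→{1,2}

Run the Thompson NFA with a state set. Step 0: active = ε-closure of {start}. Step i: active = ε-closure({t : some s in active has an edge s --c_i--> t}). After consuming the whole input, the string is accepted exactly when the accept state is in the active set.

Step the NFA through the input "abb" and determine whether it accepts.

Answer: REJECT

Trace:
S₀ = ε-closure({0}) = {0,1,2,4,6}
'a' @ 1: {3,5,7,8}
'b' @ 2: {1,2,4,6,9}  ✓accept
'b' @ 3: {3,5,7,8}
end set {3,5,7,8} — state 1 not in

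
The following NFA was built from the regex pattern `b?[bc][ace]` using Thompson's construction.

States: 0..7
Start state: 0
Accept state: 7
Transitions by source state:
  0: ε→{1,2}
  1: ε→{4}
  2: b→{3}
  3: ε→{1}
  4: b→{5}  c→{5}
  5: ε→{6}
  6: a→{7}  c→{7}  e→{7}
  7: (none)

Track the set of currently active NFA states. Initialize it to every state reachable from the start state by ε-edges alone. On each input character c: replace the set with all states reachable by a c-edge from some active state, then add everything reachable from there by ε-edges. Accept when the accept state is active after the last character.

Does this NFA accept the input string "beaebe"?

S₀ = ε-closure({0}) = {0,1,2,4}
'b' @ 1: {1,3,4,5,6}
'e' @ 2: {7}  ✓accept
'a' @ 3: {}  — dead — no transitions
rest 'ebe' ignored (set empty)
final: {}; accept 7 not in set

Answer: REJECT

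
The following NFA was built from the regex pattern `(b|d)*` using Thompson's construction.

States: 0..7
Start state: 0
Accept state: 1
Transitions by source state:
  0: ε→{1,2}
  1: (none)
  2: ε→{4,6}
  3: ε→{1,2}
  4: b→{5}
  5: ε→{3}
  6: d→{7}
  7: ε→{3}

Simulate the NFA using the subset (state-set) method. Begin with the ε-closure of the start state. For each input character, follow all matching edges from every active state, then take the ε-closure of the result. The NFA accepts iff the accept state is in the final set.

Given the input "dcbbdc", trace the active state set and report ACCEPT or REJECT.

Answer: REJECT

Derivation:
start: ε-closure({0}) = {0,1,2,4,6}
'd' @ 1: {1,2,3,4,6,7}  [accepting]
'c' @ 2: {}  — state set empty
rest 'bbdc' ignored (set empty)
end set {} — state 1 not in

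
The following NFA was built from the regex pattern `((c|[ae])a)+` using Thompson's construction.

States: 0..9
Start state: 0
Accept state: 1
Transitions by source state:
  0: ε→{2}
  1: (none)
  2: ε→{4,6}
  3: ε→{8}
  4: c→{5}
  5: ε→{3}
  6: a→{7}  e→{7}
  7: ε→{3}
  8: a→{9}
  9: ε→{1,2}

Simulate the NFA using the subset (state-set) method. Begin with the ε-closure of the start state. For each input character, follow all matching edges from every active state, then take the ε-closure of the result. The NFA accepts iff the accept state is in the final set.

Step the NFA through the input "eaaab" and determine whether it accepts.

Answer: REJECT

Trace:
S₀ = ε-closure({0}) = {0,2,4,6}
'e' @ 1: {3,7,8}
'a' @ 2: {1,2,4,6,9}  [accepting]
'a' @ 3: {3,7,8}
'a' @ 4: {1,2,4,6,9}  [accepting]
'b' @ 5: {}  — state set empty
end set {} — state 1 not in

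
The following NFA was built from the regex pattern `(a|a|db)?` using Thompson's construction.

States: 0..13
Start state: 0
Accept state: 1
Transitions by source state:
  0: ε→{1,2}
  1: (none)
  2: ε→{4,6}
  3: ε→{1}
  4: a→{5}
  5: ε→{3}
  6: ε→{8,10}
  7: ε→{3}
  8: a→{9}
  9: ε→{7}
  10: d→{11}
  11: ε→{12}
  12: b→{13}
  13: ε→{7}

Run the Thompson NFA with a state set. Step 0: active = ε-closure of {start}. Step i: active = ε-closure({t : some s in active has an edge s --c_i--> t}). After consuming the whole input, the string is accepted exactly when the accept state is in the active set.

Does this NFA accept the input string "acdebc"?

Answer: REJECT

Trace:
S₀ = ε-closure({0}) = {0,1,2,4,6,8,10}
'a' @ 1: {1,3,5,7,9}  ✓accept
'c' @ 2: {}  — no active states
rest 'debc' ignored (set empty)
final: {}; accept 1 not in set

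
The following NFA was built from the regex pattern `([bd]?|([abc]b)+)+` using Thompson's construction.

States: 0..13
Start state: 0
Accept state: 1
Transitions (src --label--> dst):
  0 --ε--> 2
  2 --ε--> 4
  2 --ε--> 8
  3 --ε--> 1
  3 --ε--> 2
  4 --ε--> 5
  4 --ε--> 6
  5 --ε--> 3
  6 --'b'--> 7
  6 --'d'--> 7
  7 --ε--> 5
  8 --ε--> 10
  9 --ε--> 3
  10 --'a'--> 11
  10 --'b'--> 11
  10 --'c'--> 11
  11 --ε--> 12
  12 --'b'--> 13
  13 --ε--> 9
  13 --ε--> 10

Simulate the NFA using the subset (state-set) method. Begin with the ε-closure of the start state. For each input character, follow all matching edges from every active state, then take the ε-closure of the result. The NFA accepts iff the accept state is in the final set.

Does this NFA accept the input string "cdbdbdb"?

Answer: REJECT

Trace:
start: ε-closure({0}) = {0,1,2,3,4,5,6,8,10}
'c' @ 1: {11,12}
'd' @ 2: {}  — no active states
rest 'bdbdb' ignored (set empty)
final: {}; accept 1 not in set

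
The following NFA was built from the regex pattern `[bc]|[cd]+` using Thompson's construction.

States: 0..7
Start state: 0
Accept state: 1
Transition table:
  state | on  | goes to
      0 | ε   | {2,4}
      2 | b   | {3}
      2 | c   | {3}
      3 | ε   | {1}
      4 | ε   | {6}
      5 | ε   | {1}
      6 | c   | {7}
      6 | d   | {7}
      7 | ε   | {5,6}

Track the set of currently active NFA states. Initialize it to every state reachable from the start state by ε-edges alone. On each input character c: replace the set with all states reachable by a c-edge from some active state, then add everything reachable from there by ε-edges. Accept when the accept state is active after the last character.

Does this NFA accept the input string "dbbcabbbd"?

Answer: REJECT

Steps:
initial (ε-close {0}): {0,2,4,6}
'd' @ 1: {1,5,6,7}  (accept∈set)
'b' @ 2: {}  — state set empty
rest 'bcabbbd' ignored (set empty)
after full input: {}  (accept=1 not in)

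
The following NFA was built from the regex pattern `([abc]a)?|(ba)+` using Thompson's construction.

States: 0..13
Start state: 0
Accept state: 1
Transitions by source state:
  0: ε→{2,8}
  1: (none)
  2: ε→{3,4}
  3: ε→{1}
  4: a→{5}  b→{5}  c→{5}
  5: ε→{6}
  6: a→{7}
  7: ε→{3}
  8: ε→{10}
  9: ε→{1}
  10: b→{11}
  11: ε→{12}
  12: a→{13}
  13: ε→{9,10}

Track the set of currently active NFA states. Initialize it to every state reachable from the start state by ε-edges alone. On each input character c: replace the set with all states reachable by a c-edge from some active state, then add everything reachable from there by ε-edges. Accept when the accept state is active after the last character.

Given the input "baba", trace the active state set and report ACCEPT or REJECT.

Answer: ACCEPT

Steps:
S₀ = ε-closure({0}) = {0,1,2,3,4,8,10}
'b' @ 1: {5,6,11,12}
'a' @ 2: {1,3,7,9,10,13}  [accepting]
'b' @ 3: {11,12}
'a' @ 4: {1,9,10,13}  [accepting]
after full input: {1,9,10,13}  (accept=1 in)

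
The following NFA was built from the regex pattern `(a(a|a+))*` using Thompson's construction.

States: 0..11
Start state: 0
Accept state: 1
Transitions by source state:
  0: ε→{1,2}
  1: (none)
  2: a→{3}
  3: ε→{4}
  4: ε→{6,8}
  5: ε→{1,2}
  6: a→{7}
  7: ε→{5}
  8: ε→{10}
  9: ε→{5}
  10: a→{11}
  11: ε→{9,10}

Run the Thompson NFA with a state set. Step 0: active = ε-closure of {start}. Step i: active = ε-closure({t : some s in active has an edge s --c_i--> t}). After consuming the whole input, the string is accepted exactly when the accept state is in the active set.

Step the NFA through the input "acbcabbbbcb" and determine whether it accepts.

start: ε-closure({0}) = {0,1,2}
'a' @ 1: {3,4,6,8,10}
'c' @ 2: {}  — dead — no transitions
rest 'bcabbbbcb' ignored (set empty)
end set {} — state 1 not in

Answer: REJECT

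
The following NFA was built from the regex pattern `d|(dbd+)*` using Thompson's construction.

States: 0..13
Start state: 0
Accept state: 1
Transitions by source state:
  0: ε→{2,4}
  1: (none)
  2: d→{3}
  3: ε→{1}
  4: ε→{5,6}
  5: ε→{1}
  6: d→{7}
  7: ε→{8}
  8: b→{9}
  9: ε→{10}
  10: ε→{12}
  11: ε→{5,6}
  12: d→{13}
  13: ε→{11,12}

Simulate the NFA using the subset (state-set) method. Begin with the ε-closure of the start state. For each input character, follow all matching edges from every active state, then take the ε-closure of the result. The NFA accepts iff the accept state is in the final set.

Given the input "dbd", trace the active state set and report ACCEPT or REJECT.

S₀ = ε-closure({0}) = {0,1,2,4,5,6}
'd' @ 1: {1,3,7,8}  (accept∈set)
'b' @ 2: {9,10,12}
'd' @ 3: {1,5,6,11,12,13}  (accept∈set)
end set {1,5,6,11,12,13} — state 1 in

Answer: ACCEPT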